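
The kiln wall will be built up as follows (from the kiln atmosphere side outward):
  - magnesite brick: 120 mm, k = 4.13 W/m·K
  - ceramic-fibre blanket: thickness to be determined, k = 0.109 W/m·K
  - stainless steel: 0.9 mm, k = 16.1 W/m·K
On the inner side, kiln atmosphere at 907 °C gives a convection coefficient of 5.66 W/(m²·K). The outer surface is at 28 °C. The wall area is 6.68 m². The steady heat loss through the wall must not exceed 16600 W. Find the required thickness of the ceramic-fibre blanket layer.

Thermal resistances in series:
R_inner film = 1/(h_i·A) = 1/(5.66×6.68) = 0.02645 K/W
R_magnesite brick = L/(kA) = 0.12/(4.13×6.68) = 0.00435 K/W
R_stainless steel = L/(kA) = 0.0009/(16.1×6.68) = 8.368×10^-6 K/W
Sum of the known resistances R_other = 0.03081 K/W
Required total resistance R_tot = ΔT/Q_allow = 879/16600 = 0.05295 K/W
R_ceramic-fibre blanket = R_tot − R_other = 0.02214 K/W
L = R·k·A = 0.02214×0.109×6.68

L ≈ 16.1 mm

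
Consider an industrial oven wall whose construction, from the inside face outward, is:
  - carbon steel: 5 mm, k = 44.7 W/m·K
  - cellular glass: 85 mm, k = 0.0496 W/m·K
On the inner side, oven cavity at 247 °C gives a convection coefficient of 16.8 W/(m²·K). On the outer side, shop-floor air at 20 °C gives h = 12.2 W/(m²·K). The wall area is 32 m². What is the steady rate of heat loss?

Treating each layer as a thermal resistance in series:
R_inner film = 1/(h_i·A) = 1/(16.8×32) = 0.00186 K/W
R_carbon steel = L/(kA) = 0.005/(44.7×32) = 3.496×10^-6 K/W
R_cellular glass = L/(kA) = 0.085/(0.0496×32) = 0.05355 K/W
R_outer film = 1/(h_o·A) = 1/(12.2×32) = 0.002561 K/W
R_total = 0.05798 K/W
Q = ΔT / R_total = 227 / 0.05798

Q ≈ 3920 W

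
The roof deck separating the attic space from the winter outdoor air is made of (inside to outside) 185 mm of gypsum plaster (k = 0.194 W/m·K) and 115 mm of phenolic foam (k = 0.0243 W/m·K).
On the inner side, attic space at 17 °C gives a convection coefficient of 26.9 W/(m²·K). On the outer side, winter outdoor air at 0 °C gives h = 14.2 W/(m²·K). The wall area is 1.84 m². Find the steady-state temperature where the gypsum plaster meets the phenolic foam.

T ≈ 14.1 °C

Thermal resistances in series:
R_inner film = 1/(h_i·A) = 1/(26.9×1.84) = 0.0202 K/W
R_gypsum plaster = L/(kA) = 0.185/(0.194×1.84) = 0.5183 K/W
R_phenolic foam = L/(kA) = 0.115/(0.0243×1.84) = 2.572 K/W
R_outer film = 1/(h_o·A) = 1/(14.2×1.84) = 0.03827 K/W
R_total = 3.149 K/W;  Q = ΔT/R_total = 17/3.149 = 5.399 W
T_interface = T_inner − Q·ΣR(inner→interface) = 17 − 5.4×0.5385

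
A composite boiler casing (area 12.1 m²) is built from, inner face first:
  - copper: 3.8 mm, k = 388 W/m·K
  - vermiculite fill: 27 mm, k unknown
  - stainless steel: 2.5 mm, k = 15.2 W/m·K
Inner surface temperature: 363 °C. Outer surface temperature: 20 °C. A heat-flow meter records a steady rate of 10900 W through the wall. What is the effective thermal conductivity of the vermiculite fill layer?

k ≈ 0.0709 W/(m·K)

Model the wall as resistances in series:
R_copper = L/(kA) = 0.0038/(388×12.1) = 8.094×10^-7 K/W
R_stainless steel = L/(kA) = 0.0025/(15.2×12.1) = 1.359×10^-5 K/W
Sum of known resistances R_other = 1.44×10^-5 K/W
Total R = ΔT/Q = 343/10900 = 0.03147 K/W
R_vermiculite fill = R_total − R_other = 0.03145 K/W
k = L/(R·A) = 0.027/(0.03145×12.1)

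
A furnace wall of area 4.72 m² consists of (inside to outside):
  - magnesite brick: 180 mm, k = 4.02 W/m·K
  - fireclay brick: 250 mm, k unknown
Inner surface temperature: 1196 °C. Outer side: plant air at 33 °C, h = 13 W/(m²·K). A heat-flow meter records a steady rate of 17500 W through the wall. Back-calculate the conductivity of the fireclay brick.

Treating each layer as a thermal resistance in series:
R_magnesite brick = L/(kA) = 0.18/(4.02×4.72) = 0.009486 K/W
R_outer film = 1/(h_o·A) = 1/(13×4.72) = 0.0163 K/W
Sum of known resistances R_other = 0.02578 K/W
Total R = ΔT/Q = 1163/17500 = 0.06646 K/W
R_fireclay brick = R_total − R_other = 0.04067 K/W
k = L/(R·A) = 0.25/(0.04067×4.72)

k ≈ 1.3 W/(m·K)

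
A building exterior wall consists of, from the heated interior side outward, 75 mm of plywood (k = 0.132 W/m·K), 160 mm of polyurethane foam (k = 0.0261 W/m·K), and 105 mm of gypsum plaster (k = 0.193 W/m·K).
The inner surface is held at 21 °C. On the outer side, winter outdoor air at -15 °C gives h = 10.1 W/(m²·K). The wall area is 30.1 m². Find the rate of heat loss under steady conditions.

Using the resistance-network approach (series):
R_plywood = L/(kA) = 0.075/(0.132×30.1) = 0.01888 K/W
R_polyurethane foam = L/(kA) = 0.16/(0.0261×30.1) = 0.2037 K/W
R_gypsum plaster = L/(kA) = 0.105/(0.193×30.1) = 0.01807 K/W
R_outer film = 1/(h_o·A) = 1/(10.1×30.1) = 0.003289 K/W
R_total = 0.2439 K/W
Q = ΔT / R_total = 36 / 0.2439

Q ≈ 148 W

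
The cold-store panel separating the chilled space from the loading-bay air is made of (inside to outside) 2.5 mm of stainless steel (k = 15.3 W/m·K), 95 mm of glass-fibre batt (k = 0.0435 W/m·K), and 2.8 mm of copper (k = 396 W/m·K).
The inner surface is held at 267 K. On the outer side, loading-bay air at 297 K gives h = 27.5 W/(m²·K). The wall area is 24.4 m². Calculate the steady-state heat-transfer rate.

Using the resistance-network approach (series):
R_stainless steel = L/(kA) = 0.0025/(15.3×24.4) = 6.697×10^-6 K/W
R_glass-fibre batt = L/(kA) = 0.095/(0.0435×24.4) = 0.0895 K/W
R_copper = L/(kA) = 0.0028/(396×24.4) = 2.898×10^-7 K/W
R_outer film = 1/(h_o·A) = 1/(27.5×24.4) = 0.00149 K/W
R_total = 0.091 K/W
Q = ΔT / R_total = 30 / 0.091

Q ≈ 330 W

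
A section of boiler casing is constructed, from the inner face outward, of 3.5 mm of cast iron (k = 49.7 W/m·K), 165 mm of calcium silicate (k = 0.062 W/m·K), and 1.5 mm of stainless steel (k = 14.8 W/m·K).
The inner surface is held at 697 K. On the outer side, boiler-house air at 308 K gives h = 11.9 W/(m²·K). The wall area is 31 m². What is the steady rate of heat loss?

Model the wall as resistances in series:
R_cast iron = L/(kA) = 0.0035/(49.7×31) = 2.272×10^-6 K/W
R_calcium silicate = L/(kA) = 0.165/(0.062×31) = 0.08585 K/W
R_stainless steel = L/(kA) = 0.0015/(14.8×31) = 3.269×10^-6 K/W
R_outer film = 1/(h_o·A) = 1/(11.9×31) = 0.002711 K/W
R_total = 0.08856 K/W
Q = ΔT / R_total = 389 / 0.08856

Q ≈ 4390 W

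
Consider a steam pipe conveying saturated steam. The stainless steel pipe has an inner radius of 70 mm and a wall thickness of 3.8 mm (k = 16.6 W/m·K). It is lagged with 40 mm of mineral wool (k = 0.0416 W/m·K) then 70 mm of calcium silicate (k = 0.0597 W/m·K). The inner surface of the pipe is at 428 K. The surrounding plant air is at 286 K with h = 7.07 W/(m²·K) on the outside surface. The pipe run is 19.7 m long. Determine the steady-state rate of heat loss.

Q ≈ 915 W

For a radial system each layer contributes R = ln(r_out/r_in)/(2πkL); films add R = 1/(hA).
R_stainless steel pipe wall = ln(73.8/70)/(2π×16.6×19.7) = 2.573×10^-5 K/W
R_mineral wool = ln(113.8/73.8)/(2π×0.0416×19.7) = 0.08411 K/W
R_calcium silicate = ln(183.8/113.8)/(2π×0.0597×19.7) = 0.06488 K/W
R_outer film = 1/(h_o·2πr_oL) = 1/(7.07×2π×0.1838×19.7) = 0.006217 K/W
R_total = 0.1552 K/W
Q = ΔT/R_total = 142/0.1552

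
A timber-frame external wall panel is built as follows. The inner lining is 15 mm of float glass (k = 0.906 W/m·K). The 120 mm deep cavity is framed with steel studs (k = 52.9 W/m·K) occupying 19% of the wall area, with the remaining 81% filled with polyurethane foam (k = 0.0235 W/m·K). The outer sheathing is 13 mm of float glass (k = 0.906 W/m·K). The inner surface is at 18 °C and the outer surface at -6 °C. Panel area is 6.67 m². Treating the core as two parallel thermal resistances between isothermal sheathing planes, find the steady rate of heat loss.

Q ≈ 3740 W

Sheathing layers in series; stud and cavity paths in parallel between them.
R_inner = 0.015/(0.906×6.67) = 0.002482 K/W
R_stud  = 0.12/(52.9×0.19×6.67) = 0.00179 K/W
R_cav   = 0.12/(0.0235×0.81×6.67) = 0.9452 K/W
1/R_core = 1/R_stud + 1/R_cav → R_core = 0.001787 K/W
R_outer = 0.013/(0.906×6.67) = 0.002151 K/W
R_total = 0.00642 K/W
Q = ΔT/R_total = 24/0.00642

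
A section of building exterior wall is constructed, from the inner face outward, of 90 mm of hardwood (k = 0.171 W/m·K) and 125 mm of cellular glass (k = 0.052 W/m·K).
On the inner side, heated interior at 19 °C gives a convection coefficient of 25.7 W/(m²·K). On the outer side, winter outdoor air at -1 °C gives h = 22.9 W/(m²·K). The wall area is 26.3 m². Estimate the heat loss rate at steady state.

Thermal resistances in series:
R_inner film = 1/(h_i·A) = 1/(25.7×26.3) = 0.001479 K/W
R_hardwood = L/(kA) = 0.09/(0.171×26.3) = 0.02001 K/W
R_cellular glass = L/(kA) = 0.125/(0.052×26.3) = 0.0914 K/W
R_outer film = 1/(h_o·A) = 1/(22.9×26.3) = 0.00166 K/W
R_total = 0.1146 K/W
Q = ΔT / R_total = 20 / 0.1146

Q ≈ 175 W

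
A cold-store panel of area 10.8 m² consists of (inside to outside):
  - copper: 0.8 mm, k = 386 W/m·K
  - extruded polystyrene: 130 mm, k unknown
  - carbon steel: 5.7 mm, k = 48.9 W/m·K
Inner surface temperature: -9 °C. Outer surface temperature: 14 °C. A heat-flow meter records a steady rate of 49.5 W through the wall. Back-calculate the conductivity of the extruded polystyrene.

k ≈ 0.0259 W/(m·K)

Series thermal resistances:
R_copper = L/(kA) = 0.0008/(386×10.8) = 1.919×10^-7 K/W
R_carbon steel = L/(kA) = 0.0057/(48.9×10.8) = 1.079×10^-5 K/W
Sum of known resistances R_other = 1.098×10^-5 K/W
Total R = ΔT/Q = 23/49.5 = 0.4646 K/W
R_extruded polystyrene = R_total − R_other = 0.4646 K/W
k = L/(R·A) = 0.13/(0.4646×10.8)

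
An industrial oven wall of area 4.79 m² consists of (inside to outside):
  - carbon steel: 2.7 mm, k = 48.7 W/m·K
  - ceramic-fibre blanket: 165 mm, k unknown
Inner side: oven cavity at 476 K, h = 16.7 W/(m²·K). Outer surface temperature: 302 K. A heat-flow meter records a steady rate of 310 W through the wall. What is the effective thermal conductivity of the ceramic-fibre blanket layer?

Model the wall as resistances in series:
R_inner film = 1/(h_i·A) = 1/(16.7×4.79) = 0.0125 K/W
R_carbon steel = L/(kA) = 0.0027/(48.7×4.79) = 1.157×10^-5 K/W
Sum of known resistances R_other = 0.01251 K/W
Total R = ΔT/Q = 174/310 = 0.5613 K/W
R_ceramic-fibre blanket = R_total − R_other = 0.5488 K/W
k = L/(R·A) = 0.165/(0.5488×4.79)

k ≈ 0.0628 W/(m·K)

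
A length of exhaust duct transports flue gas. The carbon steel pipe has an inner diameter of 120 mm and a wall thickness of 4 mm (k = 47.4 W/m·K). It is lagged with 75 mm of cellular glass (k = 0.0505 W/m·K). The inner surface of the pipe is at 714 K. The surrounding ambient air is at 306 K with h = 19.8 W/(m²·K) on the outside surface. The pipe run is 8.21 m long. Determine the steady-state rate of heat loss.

Q ≈ 1340 W

Per-layer cylindrical resistances, series-summed:
R_carbon steel pipe wall = ln(64/60)/(2π×47.4×8.21) = 2.639×10^-5 K/W
R_cellular glass = ln(139/64)/(2π×0.0505×8.21) = 0.2977 K/W
R_outer film = 1/(h_o·2πr_oL) = 1/(19.8×2π×0.139×8.21) = 0.007044 K/W
R_total = 0.3048 K/W
Q = ΔT/R_total = 408/0.3048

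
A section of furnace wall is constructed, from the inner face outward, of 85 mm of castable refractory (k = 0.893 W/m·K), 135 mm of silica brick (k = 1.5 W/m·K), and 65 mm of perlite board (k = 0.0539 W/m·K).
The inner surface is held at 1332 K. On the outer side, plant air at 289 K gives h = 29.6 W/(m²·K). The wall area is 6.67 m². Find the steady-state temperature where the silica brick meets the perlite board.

T ≈ 1200 K

Thermal resistances in series:
R_castable refractory = L/(kA) = 0.085/(0.893×6.67) = 0.01427 K/W
R_silica brick = L/(kA) = 0.135/(1.5×6.67) = 0.01349 K/W
R_perlite board = L/(kA) = 0.065/(0.0539×6.67) = 0.1808 K/W
R_outer film = 1/(h_o·A) = 1/(29.6×6.67) = 0.005065 K/W
R_total = 0.2136 K/W;  Q = ΔT/R_total = 1043/0.2136 = 4882 W
T_interface = T_inner − Q·ΣR(inner→interface) = 1332 − 4880×0.02776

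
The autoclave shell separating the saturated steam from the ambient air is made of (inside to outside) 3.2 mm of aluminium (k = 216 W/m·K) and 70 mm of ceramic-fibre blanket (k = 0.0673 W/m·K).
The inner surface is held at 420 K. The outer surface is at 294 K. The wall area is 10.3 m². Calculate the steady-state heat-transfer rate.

Q ≈ 1250 W

Using the resistance-network approach (series):
R_aluminium = L/(kA) = 0.0032/(216×10.3) = 1.438×10^-6 K/W
R_ceramic-fibre blanket = L/(kA) = 0.07/(0.0673×10.3) = 0.101 K/W
R_total = 0.101 K/W
Q = ΔT / R_total = 126 / 0.101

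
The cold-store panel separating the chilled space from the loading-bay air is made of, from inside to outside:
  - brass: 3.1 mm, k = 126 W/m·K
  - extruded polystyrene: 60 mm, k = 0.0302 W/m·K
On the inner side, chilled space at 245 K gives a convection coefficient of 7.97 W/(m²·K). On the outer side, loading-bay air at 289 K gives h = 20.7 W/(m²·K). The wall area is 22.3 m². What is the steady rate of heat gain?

Q ≈ 454 W

Treating each layer as a thermal resistance in series:
R_inner film = 1/(h_i·A) = 1/(7.97×22.3) = 0.005626 K/W
R_brass = L/(kA) = 0.0031/(126×22.3) = 1.103×10^-6 K/W
R_extruded polystyrene = L/(kA) = 0.06/(0.0302×22.3) = 0.08909 K/W
R_outer film = 1/(h_o·A) = 1/(20.7×22.3) = 0.002166 K/W
R_total = 0.09689 K/W
Q = ΔT / R_total = 44 / 0.09689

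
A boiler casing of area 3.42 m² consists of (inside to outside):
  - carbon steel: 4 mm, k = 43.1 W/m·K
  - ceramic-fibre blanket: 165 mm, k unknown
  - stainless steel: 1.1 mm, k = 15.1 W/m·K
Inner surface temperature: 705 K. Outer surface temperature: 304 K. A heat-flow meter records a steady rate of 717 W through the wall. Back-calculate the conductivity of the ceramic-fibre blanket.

k ≈ 0.0863 W/(m·K)

Using the resistance-network approach (series):
R_carbon steel = L/(kA) = 0.004/(43.1×3.42) = 2.714×10^-5 K/W
R_stainless steel = L/(kA) = 0.0011/(15.1×3.42) = 2.13×10^-5 K/W
Sum of known resistances R_other = 4.844×10^-5 K/W
Total R = ΔT/Q = 401/717 = 0.5593 K/W
R_ceramic-fibre blanket = R_total − R_other = 0.5592 K/W
k = L/(R·A) = 0.165/(0.5592×3.42)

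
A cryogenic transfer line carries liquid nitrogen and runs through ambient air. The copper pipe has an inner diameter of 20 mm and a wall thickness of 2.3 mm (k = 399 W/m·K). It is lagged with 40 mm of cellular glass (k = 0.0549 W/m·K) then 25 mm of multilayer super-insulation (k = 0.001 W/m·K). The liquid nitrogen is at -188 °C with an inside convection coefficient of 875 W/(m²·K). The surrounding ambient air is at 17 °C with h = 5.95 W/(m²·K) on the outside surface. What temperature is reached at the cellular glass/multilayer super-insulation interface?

T ≈ -175 °C

Treating each annulus and film as a series resistance:
R_inner film = 1/(h_i·2πr₁L) = 1/(875×2π×0.01×1) = 0.01819 K/W
R_copper pipe wall = ln(12.3/10)/(2π×399×1) = 8.257×10^-5 K/W
R_cellular glass = ln(52.3/12.3)/(2π×0.0549×1) = 4.196 K/W
R_multilayer super-insulation = ln(77.3/52.3)/(2π×0.001×1) = 62.18 K/W
R_outer film = 1/(h_o·2πr_oL) = 1/(5.95×2π×0.0773×1) = 0.346 K/W
R_total = 66.74 K/W
Q = ΔT/R_total = 205/66.74
Q = 3.07 W/m
T_interface = T_inner + Q·ΣR(inner→interface) = -188 + 3.07×4.214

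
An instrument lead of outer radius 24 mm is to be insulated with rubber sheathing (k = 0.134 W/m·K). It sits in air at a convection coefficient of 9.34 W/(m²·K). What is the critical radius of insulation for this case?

For a cylinder r_cr = k/h = 0.134/9.34
r_cr = 14.3 mm; since the bare radius (24 mm) is above r_cr, any added insulation will reduce heat loss.

r_cr ≈ 14.3 mm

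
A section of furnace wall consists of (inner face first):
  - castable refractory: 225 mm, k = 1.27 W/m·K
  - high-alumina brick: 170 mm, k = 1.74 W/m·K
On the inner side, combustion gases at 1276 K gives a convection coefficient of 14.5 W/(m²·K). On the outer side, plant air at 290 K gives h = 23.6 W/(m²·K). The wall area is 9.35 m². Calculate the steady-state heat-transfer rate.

Q ≈ 23900 W

Using the resistance-network approach (series):
R_inner film = 1/(h_i·A) = 1/(14.5×9.35) = 0.007376 K/W
R_castable refractory = L/(kA) = 0.225/(1.27×9.35) = 0.01895 K/W
R_high-alumina brick = L/(kA) = 0.17/(1.74×9.35) = 0.01045 K/W
R_outer film = 1/(h_o·A) = 1/(23.6×9.35) = 0.004532 K/W
R_total = 0.04131 K/W
Q = ΔT / R_total = 986 / 0.04131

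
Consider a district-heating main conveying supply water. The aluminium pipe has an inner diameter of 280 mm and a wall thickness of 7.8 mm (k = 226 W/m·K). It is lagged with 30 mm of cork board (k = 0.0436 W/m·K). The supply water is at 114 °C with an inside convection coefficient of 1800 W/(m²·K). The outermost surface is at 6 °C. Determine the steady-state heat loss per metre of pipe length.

Cylindrical conduction, so R = ln(r₂/r₁)/(2πkL) per layer, in series:
R_inner film = 1/(h_i·2πr₁L) = 1/(1800×2π×0.14×1) = 6.316×10^-4 K/W
R_aluminium pipe wall = ln(147.8/140)/(2π×226×1) = 3.818×10^-5 K/W
R_cork board = ln(177.8/147.8)/(2π×0.0436×1) = 0.6746 K/W
R_total = 0.6753 K/W
Q = ΔT/R_total = 108/0.6753

q′ ≈ 160 W/m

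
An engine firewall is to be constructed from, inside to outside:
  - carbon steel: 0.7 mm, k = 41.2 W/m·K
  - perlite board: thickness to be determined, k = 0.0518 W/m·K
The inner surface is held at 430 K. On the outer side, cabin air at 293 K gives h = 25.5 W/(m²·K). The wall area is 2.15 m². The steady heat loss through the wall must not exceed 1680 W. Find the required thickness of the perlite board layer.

Treating each layer as a thermal resistance in series:
R_carbon steel = L/(kA) = 0.0007/(41.2×2.15) = 7.902×10^-6 K/W
R_outer film = 1/(h_o·A) = 1/(25.5×2.15) = 0.01824 K/W
Sum of the known resistances R_other = 0.01825 K/W
Required total resistance R_tot = ΔT/Q_allow = 137/1680 = 0.08155 K/W
R_perlite board = R_tot − R_other = 0.0633 K/W
L = R·k·A = 0.0633×0.0518×2.15

L ≈ 7.05 mm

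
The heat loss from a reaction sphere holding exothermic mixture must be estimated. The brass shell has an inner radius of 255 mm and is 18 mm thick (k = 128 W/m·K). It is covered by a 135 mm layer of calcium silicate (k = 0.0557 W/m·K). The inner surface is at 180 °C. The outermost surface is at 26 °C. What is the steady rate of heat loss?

Each spherical layer contributes R = (1/r_i − 1/r_o)/(4πk):
R_brass shell = (1/0.255 − 1/0.273)/(4π×128) = 1.607×10^-4 K/W
R_calcium silicate = (1/0.273 − 1/0.408)/(4π×0.0557) = 1.732 K/W
R_total = 1.732 K/W
Q = ΔT/R_total = 154/1.732

Q ≈ 88.9 W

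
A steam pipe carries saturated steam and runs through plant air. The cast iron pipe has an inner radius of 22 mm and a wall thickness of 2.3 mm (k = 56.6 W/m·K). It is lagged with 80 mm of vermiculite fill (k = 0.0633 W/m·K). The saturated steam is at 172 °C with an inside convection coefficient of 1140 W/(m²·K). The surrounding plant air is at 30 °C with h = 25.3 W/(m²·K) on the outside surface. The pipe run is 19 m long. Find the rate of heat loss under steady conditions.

Q ≈ 723 W

Radial resistances (cylindrical: R_cond = ln(r_o/r_i)/(2πkL), R_conv = 1/(h·2πrL)):
R_inner film = 1/(h_i·2πr₁L) = 1/(1140×2π×0.022×19) = 3.34×10^-4 K/W
R_cast iron pipe wall = ln(24.3/22)/(2π×56.6×19) = 1.472×10^-5 K/W
R_vermiculite fill = ln(104.3/24.3)/(2π×0.0633×19) = 0.1928 K/W
R_outer film = 1/(h_o·2πr_oL) = 1/(25.3×2π×0.1043×19) = 0.003174 K/W
R_total = 0.1963 K/W
Q = ΔT/R_total = 142/0.1963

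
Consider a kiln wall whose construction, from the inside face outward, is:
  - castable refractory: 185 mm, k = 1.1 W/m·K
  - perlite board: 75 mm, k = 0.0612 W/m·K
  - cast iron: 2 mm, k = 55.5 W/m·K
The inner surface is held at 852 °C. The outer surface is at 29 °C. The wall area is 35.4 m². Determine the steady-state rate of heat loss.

Model the wall as resistances in series:
R_castable refractory = L/(kA) = 0.185/(1.1×35.4) = 0.004751 K/W
R_perlite board = L/(kA) = 0.075/(0.0612×35.4) = 0.03462 K/W
R_cast iron = L/(kA) = 0.002/(55.5×35.4) = 1.018×10^-6 K/W
R_total = 0.03937 K/W
Q = ΔT / R_total = 823 / 0.03937

Q ≈ 20900 W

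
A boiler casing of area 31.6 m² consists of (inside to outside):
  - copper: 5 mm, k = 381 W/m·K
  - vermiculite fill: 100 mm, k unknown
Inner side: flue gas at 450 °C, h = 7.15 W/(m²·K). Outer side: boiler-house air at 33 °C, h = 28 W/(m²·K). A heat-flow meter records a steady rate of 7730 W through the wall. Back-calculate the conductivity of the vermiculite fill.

k ≈ 0.0654 W/(m·K)

Thermal resistances in series:
R_inner film = 1/(h_i·A) = 1/(7.15×31.6) = 0.004426 K/W
R_copper = L/(kA) = 0.005/(381×31.6) = 4.153×10^-7 K/W
R_outer film = 1/(h_o·A) = 1/(28×31.6) = 0.00113 K/W
Sum of known resistances R_other = 0.005557 K/W
Total R = ΔT/Q = 417/7730 = 0.05395 K/W
R_vermiculite fill = R_total − R_other = 0.04839 K/W
k = L/(R·A) = 0.1/(0.04839×31.6)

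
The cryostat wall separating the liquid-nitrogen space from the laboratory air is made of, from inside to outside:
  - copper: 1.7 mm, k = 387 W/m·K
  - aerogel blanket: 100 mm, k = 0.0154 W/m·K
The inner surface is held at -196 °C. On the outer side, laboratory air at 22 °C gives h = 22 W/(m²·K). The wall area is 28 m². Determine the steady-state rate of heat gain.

Using the resistance-network approach (series):
R_copper = L/(kA) = 0.0017/(387×28) = 1.569×10^-7 K/W
R_aerogel blanket = L/(kA) = 0.1/(0.0154×28) = 0.2319 K/W
R_outer film = 1/(h_o·A) = 1/(22×28) = 0.001623 K/W
R_total = 0.2335 K/W
Q = ΔT / R_total = 218 / 0.2335

Q ≈ 933 W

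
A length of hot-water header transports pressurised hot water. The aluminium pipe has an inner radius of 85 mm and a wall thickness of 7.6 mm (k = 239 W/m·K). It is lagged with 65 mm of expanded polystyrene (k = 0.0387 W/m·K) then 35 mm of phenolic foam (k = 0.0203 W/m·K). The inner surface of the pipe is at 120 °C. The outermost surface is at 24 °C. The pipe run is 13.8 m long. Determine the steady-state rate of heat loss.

Q ≈ 352 W

Radial resistances (cylindrical: R_cond = ln(r_o/r_i)/(2πkL), R_conv = 1/(h·2πrL)):
R_aluminium pipe wall = ln(92.6/85)/(2π×239×13.8) = 4.132×10^-6 K/W
R_expanded polystyrene = ln(157.6/92.6)/(2π×0.0387×13.8) = 0.1585 K/W
R_phenolic foam = ln(192.6/157.6)/(2π×0.0203×13.8) = 0.1139 K/W
R_total = 0.2724 K/W
Q = ΔT/R_total = 96/0.2724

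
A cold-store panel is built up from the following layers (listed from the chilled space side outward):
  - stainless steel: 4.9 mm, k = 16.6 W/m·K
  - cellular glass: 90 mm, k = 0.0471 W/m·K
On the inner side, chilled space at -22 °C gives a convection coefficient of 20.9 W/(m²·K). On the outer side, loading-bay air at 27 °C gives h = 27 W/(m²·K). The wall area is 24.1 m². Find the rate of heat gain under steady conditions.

Treating each layer as a thermal resistance in series:
R_inner film = 1/(h_i·A) = 1/(20.9×24.1) = 0.001985 K/W
R_stainless steel = L/(kA) = 0.0049/(16.6×24.1) = 1.225×10^-5 K/W
R_cellular glass = L/(kA) = 0.09/(0.0471×24.1) = 0.07929 K/W
R_outer film = 1/(h_o·A) = 1/(27×24.1) = 0.001537 K/W
R_total = 0.08282 K/W
Q = ΔT / R_total = 49 / 0.08282

Q ≈ 592 W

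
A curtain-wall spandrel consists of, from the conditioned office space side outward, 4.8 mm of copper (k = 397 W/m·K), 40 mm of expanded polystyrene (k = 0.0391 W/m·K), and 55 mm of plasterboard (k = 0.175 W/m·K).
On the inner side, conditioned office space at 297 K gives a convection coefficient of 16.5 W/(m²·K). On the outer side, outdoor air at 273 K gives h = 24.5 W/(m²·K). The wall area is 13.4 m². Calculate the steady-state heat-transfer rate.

Thermal resistances in series:
R_inner film = 1/(h_i·A) = 1/(16.5×13.4) = 0.004523 K/W
R_copper = L/(kA) = 0.0048/(397×13.4) = 9.023×10^-7 K/W
R_expanded polystyrene = L/(kA) = 0.04/(0.0391×13.4) = 0.07634 K/W
R_plasterboard = L/(kA) = 0.055/(0.175×13.4) = 0.02345 K/W
R_outer film = 1/(h_o·A) = 1/(24.5×13.4) = 0.003046 K/W
R_total = 0.1074 K/W
Q = ΔT / R_total = 24 / 0.1074

Q ≈ 224 W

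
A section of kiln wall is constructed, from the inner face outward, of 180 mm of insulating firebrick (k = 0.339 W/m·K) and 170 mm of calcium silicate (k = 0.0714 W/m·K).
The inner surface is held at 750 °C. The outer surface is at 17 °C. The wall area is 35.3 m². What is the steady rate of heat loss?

Using the resistance-network approach (series):
R_insulating firebrick = L/(kA) = 0.18/(0.339×35.3) = 0.01504 K/W
R_calcium silicate = L/(kA) = 0.17/(0.0714×35.3) = 0.06745 K/W
R_total = 0.08249 K/W
Q = ΔT / R_total = 733 / 0.08249

Q ≈ 8890 W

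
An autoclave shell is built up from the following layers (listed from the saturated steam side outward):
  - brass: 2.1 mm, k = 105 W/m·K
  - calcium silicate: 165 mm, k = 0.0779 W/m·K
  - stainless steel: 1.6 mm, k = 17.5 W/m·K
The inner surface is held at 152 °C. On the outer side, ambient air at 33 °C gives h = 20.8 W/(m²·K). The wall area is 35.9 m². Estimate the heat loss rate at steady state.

Thermal resistances in series:
R_brass = L/(kA) = 0.0021/(105×35.9) = 5.571×10^-7 K/W
R_calcium silicate = L/(kA) = 0.165/(0.0779×35.9) = 0.059 K/W
R_stainless steel = L/(kA) = 0.0016/(17.5×35.9) = 2.547×10^-6 K/W
R_outer film = 1/(h_o·A) = 1/(20.8×35.9) = 0.001339 K/W
R_total = 0.06034 K/W
Q = ΔT / R_total = 119 / 0.06034

Q ≈ 1970 W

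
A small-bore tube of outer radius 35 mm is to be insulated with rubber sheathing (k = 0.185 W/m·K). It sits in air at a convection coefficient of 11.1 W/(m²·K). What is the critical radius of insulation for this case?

r_cr ≈ 16.7 mm

For a cylinder r_cr = k/h = 0.185/11.1
r_cr = 16.7 mm; since the bare radius (35 mm) is above r_cr, any added insulation will reduce heat loss.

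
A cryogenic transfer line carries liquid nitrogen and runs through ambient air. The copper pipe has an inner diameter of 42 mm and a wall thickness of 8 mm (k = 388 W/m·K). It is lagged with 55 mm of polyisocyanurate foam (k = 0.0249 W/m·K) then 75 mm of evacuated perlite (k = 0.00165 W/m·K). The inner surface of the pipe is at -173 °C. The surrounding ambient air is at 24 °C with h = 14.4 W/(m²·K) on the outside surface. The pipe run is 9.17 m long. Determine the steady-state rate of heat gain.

Treating each annulus and film as a series resistance:
R_copper pipe wall = ln(29/21)/(2π×388×9.17) = 1.444×10^-5 K/W
R_polyisocyanurate foam = ln(84/29)/(2π×0.0249×9.17) = 0.7413 K/W
R_evacuated perlite = ln(159/84)/(2π×0.00165×9.17) = 6.712 K/W
R_outer film = 1/(h_o·2πr_oL) = 1/(14.4×2π×0.159×9.17) = 0.00758 K/W
R_total = 7.461 K/W
Q = ΔT/R_total = 197/7.461

Q ≈ 26.4 W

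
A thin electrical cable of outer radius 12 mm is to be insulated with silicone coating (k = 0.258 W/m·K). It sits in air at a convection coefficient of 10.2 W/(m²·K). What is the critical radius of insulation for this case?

For a cylinder r_cr = k/h = 0.258/10.2
r_cr = 25.3 mm; since the bare radius (12 mm) is below r_cr, adding a thin layer of insulation will *increase* heat loss.

r_cr ≈ 25.3 mm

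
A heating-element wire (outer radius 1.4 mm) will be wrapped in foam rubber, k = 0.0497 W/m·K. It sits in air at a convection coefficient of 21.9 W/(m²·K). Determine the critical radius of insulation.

r_cr ≈ 2.27 mm

For a cylinder r_cr = k/h = 0.0497/21.9
r_cr = 2.27 mm; since the bare radius (1.4 mm) is below r_cr, adding a thin layer of insulation will *increase* heat loss.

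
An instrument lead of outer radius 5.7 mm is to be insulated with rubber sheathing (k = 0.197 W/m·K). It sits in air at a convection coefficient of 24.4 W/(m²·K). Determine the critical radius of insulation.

For a cylinder r_cr = k/h = 0.197/24.4
r_cr = 8.07 mm; since the bare radius (5.7 mm) is below r_cr, adding a thin layer of insulation will *increase* heat loss.

r_cr ≈ 8.07 mm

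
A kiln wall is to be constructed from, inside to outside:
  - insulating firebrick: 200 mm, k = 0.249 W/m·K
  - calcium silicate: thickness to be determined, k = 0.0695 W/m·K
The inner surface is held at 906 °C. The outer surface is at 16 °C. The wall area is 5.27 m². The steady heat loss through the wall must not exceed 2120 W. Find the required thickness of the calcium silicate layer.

Treating each layer as a thermal resistance in series:
R_insulating firebrick = L/(kA) = 0.2/(0.249×5.27) = 0.1524 K/W
Sum of the known resistances R_other = 0.1524 K/W
Required total resistance R_tot = ΔT/Q_allow = 890/2120 = 0.4198 K/W
R_calcium silicate = R_tot − R_other = 0.2674 K/W
L = R·k·A = 0.2674×0.0695×5.27

L ≈ 97.9 mm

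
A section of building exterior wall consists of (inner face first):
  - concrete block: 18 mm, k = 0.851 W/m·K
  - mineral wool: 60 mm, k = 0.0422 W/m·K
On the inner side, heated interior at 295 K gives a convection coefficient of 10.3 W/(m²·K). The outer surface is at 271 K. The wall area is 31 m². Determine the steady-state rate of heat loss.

Model the wall as resistances in series:
R_inner film = 1/(h_i·A) = 1/(10.3×31) = 0.003132 K/W
R_concrete block = L/(kA) = 0.018/(0.851×31) = 6.823×10^-4 K/W
R_mineral wool = L/(kA) = 0.06/(0.0422×31) = 0.04586 K/W
R_total = 0.04968 K/W
Q = ΔT / R_total = 24 / 0.04968

Q ≈ 483 W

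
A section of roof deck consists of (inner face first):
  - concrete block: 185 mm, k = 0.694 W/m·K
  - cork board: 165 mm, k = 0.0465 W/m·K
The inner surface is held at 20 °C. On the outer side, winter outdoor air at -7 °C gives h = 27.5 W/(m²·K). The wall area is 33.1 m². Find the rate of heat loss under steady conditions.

Q ≈ 232 W

Using the resistance-network approach (series):
R_concrete block = L/(kA) = 0.185/(0.694×33.1) = 0.008053 K/W
R_cork board = L/(kA) = 0.165/(0.0465×33.1) = 0.1072 K/W
R_outer film = 1/(h_o·A) = 1/(27.5×33.1) = 0.001099 K/W
R_total = 0.1164 K/W
Q = ΔT / R_total = 27 / 0.1164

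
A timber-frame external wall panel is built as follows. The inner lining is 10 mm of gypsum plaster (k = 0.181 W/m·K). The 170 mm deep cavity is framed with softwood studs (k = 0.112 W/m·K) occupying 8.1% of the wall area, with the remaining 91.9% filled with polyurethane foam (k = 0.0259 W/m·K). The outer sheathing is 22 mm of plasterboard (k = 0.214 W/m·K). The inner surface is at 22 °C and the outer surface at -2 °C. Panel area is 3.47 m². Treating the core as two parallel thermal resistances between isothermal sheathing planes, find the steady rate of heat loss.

Sheathing layers in series; stud and cavity paths in parallel between them.
R_inner = 0.01/(0.181×3.47) = 0.01592 K/W
R_stud  = 0.17/(0.112×0.081×3.47) = 5.4 K/W
R_cav   = 0.17/(0.0259×0.919×3.47) = 2.058 K/W
1/R_core = 1/R_stud + 1/R_cav → R_core = 1.49 K/W
R_outer = 0.022/(0.214×3.47) = 0.02963 K/W
R_total = 1.536 K/W
Q = ΔT/R_total = 24/1.536

Q ≈ 15.6 W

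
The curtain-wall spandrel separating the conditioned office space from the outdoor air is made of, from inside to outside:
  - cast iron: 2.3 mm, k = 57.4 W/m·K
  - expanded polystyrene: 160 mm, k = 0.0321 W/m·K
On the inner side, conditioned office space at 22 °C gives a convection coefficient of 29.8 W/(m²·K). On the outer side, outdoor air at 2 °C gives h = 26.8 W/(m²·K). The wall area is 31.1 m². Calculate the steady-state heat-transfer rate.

Thermal resistances in series:
R_inner film = 1/(h_i·A) = 1/(29.8×31.1) = 0.001079 K/W
R_cast iron = L/(kA) = 0.0023/(57.4×31.1) = 1.288×10^-6 K/W
R_expanded polystyrene = L/(kA) = 0.16/(0.0321×31.1) = 0.1603 K/W
R_outer film = 1/(h_o·A) = 1/(26.8×31.1) = 0.0012 K/W
R_total = 0.1626 K/W
Q = ΔT / R_total = 20 / 0.1626

Q ≈ 123 W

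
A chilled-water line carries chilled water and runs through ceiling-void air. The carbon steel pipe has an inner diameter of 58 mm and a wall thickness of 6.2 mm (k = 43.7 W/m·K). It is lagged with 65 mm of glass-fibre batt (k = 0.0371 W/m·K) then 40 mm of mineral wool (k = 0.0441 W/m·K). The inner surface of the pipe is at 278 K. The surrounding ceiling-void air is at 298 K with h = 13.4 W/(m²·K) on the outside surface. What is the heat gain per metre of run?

Cylindrical conduction, so R = ln(r₂/r₁)/(2πkL) per layer, in series:
R_carbon steel pipe wall = ln(35.2/29)/(2π×43.7×1) = 7.056×10^-4 K/W
R_glass-fibre batt = ln(100.2/35.2)/(2π×0.0371×1) = 4.488 K/W
R_mineral wool = ln(140.2/100.2)/(2π×0.0441×1) = 1.212 K/W
R_outer film = 1/(h_o·2πr_oL) = 1/(13.4×2π×0.1402×1) = 0.08472 K/W
R_total = 5.785 K/W
Q = ΔT/R_total = 20/5.785

q′ ≈ 3.46 W/m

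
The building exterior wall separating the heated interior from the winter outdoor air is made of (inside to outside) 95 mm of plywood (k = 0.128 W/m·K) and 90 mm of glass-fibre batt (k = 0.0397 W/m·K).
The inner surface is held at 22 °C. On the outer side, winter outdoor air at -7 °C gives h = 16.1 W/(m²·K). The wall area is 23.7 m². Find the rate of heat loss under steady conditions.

Q ≈ 224 W

Model the wall as resistances in series:
R_plywood = L/(kA) = 0.095/(0.128×23.7) = 0.03132 K/W
R_glass-fibre batt = L/(kA) = 0.09/(0.0397×23.7) = 0.09565 K/W
R_outer film = 1/(h_o·A) = 1/(16.1×23.7) = 0.002621 K/W
R_total = 0.1296 K/W
Q = ΔT / R_total = 29 / 0.1296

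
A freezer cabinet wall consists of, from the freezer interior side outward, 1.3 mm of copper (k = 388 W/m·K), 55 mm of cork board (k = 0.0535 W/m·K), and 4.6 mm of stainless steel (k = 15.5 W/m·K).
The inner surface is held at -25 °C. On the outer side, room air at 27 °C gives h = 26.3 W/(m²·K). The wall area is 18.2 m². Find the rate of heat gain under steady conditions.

Q ≈ 888 W

Treating each layer as a thermal resistance in series:
R_copper = L/(kA) = 0.0013/(388×18.2) = 1.841×10^-7 K/W
R_cork board = L/(kA) = 0.055/(0.0535×18.2) = 0.05649 K/W
R_stainless steel = L/(kA) = 0.0046/(15.5×18.2) = 1.631×10^-5 K/W
R_outer film = 1/(h_o·A) = 1/(26.3×18.2) = 0.002089 K/W
R_total = 0.05859 K/W
Q = ΔT / R_total = 52 / 0.05859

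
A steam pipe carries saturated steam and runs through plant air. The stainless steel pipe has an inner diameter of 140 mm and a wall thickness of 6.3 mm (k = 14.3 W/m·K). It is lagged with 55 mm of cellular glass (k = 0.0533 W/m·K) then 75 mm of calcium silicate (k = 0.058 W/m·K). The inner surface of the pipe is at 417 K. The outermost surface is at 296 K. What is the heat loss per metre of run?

Per-layer cylindrical resistances, series-summed:
R_stainless steel pipe wall = ln(76.3/70)/(2π×14.3×1) = 9.591×10^-4 K/W
R_cellular glass = ln(131.3/76.3)/(2π×0.0533×1) = 1.621 K/W
R_calcium silicate = ln(206.3/131.3)/(2π×0.058×1) = 1.24 K/W
R_total = 2.862 K/W
Q = ΔT/R_total = 121/2.862

q′ ≈ 42.3 W/m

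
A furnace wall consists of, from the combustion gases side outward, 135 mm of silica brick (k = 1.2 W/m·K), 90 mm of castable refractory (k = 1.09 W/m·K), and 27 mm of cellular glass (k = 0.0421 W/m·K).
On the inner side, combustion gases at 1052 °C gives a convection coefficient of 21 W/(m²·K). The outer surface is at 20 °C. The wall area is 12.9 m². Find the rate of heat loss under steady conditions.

Using the resistance-network approach (series):
R_inner film = 1/(h_i·A) = 1/(21×12.9) = 0.003691 K/W
R_silica brick = L/(kA) = 0.135/(1.2×12.9) = 0.008721 K/W
R_castable refractory = L/(kA) = 0.09/(1.09×12.9) = 0.006401 K/W
R_cellular glass = L/(kA) = 0.027/(0.0421×12.9) = 0.04972 K/W
R_total = 0.06853 K/W
Q = ΔT / R_total = 1032 / 0.06853

Q ≈ 15100 W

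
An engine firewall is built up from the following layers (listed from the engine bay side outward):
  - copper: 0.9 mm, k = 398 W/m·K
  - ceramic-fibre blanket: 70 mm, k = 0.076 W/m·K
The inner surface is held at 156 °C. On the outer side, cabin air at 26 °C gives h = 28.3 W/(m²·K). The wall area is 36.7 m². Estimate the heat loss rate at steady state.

Q ≈ 4990 W

Using the resistance-network approach (series):
R_copper = L/(kA) = 0.0009/(398×36.7) = 6.162×10^-8 K/W
R_ceramic-fibre blanket = L/(kA) = 0.07/(0.076×36.7) = 0.0251 K/W
R_outer film = 1/(h_o·A) = 1/(28.3×36.7) = 9.628×10^-4 K/W
R_total = 0.02606 K/W
Q = ΔT / R_total = 130 / 0.02606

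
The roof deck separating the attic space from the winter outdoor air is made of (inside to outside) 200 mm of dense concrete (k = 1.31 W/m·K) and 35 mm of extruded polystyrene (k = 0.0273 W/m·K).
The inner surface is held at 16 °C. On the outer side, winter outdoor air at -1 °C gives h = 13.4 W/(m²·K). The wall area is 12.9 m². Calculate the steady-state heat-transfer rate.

Model the wall as resistances in series:
R_dense concrete = L/(kA) = 0.2/(1.31×12.9) = 0.01184 K/W
R_extruded polystyrene = L/(kA) = 0.035/(0.0273×12.9) = 0.09938 K/W
R_outer film = 1/(h_o·A) = 1/(13.4×12.9) = 0.005785 K/W
R_total = 0.117 K/W
Q = ΔT / R_total = 17 / 0.117

Q ≈ 145 W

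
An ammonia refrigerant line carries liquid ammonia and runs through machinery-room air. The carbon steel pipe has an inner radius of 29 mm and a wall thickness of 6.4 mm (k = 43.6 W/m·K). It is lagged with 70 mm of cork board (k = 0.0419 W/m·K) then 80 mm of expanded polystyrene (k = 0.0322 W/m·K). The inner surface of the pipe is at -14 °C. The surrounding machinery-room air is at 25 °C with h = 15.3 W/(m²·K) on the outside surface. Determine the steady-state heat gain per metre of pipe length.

q′ ≈ 5.58 W/m

Treating each annulus and film as a series resistance:
R_carbon steel pipe wall = ln(35.4/29)/(2π×43.6×1) = 7.279×10^-4 K/W
R_cork board = ln(105.4/35.4)/(2π×0.0419×1) = 4.144 K/W
R_expanded polystyrene = ln(185.4/105.4)/(2π×0.0322×1) = 2.791 K/W
R_outer film = 1/(h_o·2πr_oL) = 1/(15.3×2π×0.1854×1) = 0.05611 K/W
R_total = 6.993 K/W
Q = ΔT/R_total = 39/6.993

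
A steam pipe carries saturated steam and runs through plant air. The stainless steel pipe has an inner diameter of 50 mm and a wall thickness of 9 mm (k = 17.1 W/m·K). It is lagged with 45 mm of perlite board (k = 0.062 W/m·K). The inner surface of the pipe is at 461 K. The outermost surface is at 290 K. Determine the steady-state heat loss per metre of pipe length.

For a radial system each layer contributes R = ln(r_out/r_in)/(2πkL); films add R = 1/(hA).
R_stainless steel pipe wall = ln(34/25)/(2π×17.1×1) = 0.002862 K/W
R_perlite board = ln(79/34)/(2π×0.062×1) = 2.164 K/W
R_total = 2.167 K/W
Q = ΔT/R_total = 171/2.167

q′ ≈ 78.9 W/m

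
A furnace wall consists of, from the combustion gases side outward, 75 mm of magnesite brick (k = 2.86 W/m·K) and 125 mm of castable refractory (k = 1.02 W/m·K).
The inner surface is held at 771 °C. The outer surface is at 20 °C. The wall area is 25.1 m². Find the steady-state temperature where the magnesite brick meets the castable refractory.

Series thermal resistances:
R_magnesite brick = L/(kA) = 0.075/(2.86×25.1) = 0.001045 K/W
R_castable refractory = L/(kA) = 0.125/(1.02×25.1) = 0.004882 K/W
R_total = 0.005927 K/W;  Q = ΔT/R_total = 751/0.005927 = 126700 W
T_interface = T_inner − Q·ΣR(inner→interface) = 771 − 127000×0.001045

T ≈ 639 °C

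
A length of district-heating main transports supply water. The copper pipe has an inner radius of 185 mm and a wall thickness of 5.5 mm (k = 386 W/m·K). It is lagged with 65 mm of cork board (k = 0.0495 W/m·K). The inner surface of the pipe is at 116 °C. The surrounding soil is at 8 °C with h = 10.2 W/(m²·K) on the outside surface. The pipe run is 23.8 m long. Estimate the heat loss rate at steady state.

Q ≈ 2560 W

Treating each annulus and film as a series resistance:
R_copper pipe wall = ln(190.5/185)/(2π×386×23.8) = 5.075×10^-7 K/W
R_cork board = ln(255.5/190.5)/(2π×0.0495×23.8) = 0.03966 K/W
R_outer film = 1/(h_o·2πr_oL) = 1/(10.2×2π×0.2555×23.8) = 0.002566 K/W
R_total = 0.04223 K/W
Q = ΔT/R_total = 108/0.04223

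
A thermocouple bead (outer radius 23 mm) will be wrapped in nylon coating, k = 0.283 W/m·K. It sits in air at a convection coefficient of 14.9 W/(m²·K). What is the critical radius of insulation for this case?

For a sphere r_cr = 2k/h = 2×0.283/14.9
r_cr = 38 mm; since the bare radius (23 mm) is below r_cr, adding a thin layer of insulation will *increase* heat loss.

r_cr ≈ 38 mm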